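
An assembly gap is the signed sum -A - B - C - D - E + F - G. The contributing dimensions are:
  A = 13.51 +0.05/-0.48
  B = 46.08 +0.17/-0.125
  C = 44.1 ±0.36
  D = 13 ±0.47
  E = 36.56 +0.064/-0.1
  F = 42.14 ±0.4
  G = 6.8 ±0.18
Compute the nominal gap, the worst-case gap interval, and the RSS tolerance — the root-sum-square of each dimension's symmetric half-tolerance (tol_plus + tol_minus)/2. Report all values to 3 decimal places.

Stack each dimension's contribution:
  -A: nom -13.510 → Σnom=-13.510; wc +0.480/-0.050 → slack +0.480/-0.050; half-tol=0.265, Σhalf²=0.070225
  -B: nom -46.080 → Σnom=-59.590; wc +0.125/-0.170 → slack +0.605/-0.220; half-tol=0.148, Σhalf²=0.091981
  -C: nom -44.100 → Σnom=-103.690; wc +0.360/-0.360 → slack +0.965/-0.580; half-tol=0.360, Σhalf²=0.221581
  -D: nom -13.000 → Σnom=-116.690; wc +0.470/-0.470 → slack +1.435/-1.050; half-tol=0.470, Σhalf²=0.442481
  -E: nom -36.560 → Σnom=-153.250; wc +0.100/-0.064 → slack +1.535/-1.114; half-tol=0.082, Σhalf²=0.449205
  +F: nom +42.140 → Σnom=-111.110; wc +0.400/-0.400 → slack +1.935/-1.514; half-tol=0.400, Σhalf²=0.609205
  -G: nom -6.800 → Σnom=-117.910; wc +0.180/-0.180 → slack +2.115/-1.694; half-tol=0.180, Σhalf²=0.641605
Nominal = -117.910. Worst-case = [-117.910 - 1.694, -117.910 + 2.115] = [-119.604, -115.795]. RSS = √0.641605 = 0.801.

nominal=-117.910 wc=[-119.604,-115.795] rss=0.801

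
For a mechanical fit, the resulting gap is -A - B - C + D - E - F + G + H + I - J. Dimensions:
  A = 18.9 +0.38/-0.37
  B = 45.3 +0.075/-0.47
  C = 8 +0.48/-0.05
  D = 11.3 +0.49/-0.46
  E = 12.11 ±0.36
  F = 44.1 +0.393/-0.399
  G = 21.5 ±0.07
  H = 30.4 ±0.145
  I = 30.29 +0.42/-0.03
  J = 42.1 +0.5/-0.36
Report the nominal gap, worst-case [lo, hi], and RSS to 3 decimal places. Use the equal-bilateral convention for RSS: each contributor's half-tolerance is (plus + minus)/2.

nominal=-77.020 wc=[-79.913,-73.886] rss=1.029

Stack each dimension's contribution:
  -A: nom -18.900 → Σnom=-18.900; wc +0.370/-0.380 → slack +0.370/-0.380; half-tol=0.375, Σhalf²=0.140625
  -B: nom -45.300 → Σnom=-64.200; wc +0.470/-0.075 → slack +0.840/-0.455; half-tol=0.272, Σhalf²=0.214881
  -C: nom -8.000 → Σnom=-72.200; wc +0.050/-0.480 → slack +0.890/-0.935; half-tol=0.265, Σhalf²=0.285106
  +D: nom +11.300 → Σnom=-60.900; wc +0.490/-0.460 → slack +1.380/-1.395; half-tol=0.475, Σhalf²=0.510731
  -E: nom -12.110 → Σnom=-73.010; wc +0.360/-0.360 → slack +1.740/-1.755; half-tol=0.360, Σhalf²=0.640331
  -F: nom -44.100 → Σnom=-117.110; wc +0.399/-0.393 → slack +2.139/-2.148; half-tol=0.396, Σhalf²=0.797147
  +G: nom +21.500 → Σnom=-95.610; wc +0.070/-0.070 → slack +2.209/-2.218; half-tol=0.070, Σhalf²=0.802047
  +H: nom +30.400 → Σnom=-65.210; wc +0.145/-0.145 → slack +2.354/-2.363; half-tol=0.145, Σhalf²=0.823072
  +I: nom +30.290 → Σnom=-34.920; wc +0.420/-0.030 → slack +2.774/-2.393; half-tol=0.225, Σhalf²=0.873697
  -J: nom -42.100 → Σnom=-77.020; wc +0.360/-0.500 → slack +3.134/-2.893; half-tol=0.430, Σhalf²=1.058597
Nominal = -77.020. Worst-case = [-77.020 - 2.893, -77.020 + 3.134] = [-79.913, -73.886]. RSS = √1.058597 = 1.029.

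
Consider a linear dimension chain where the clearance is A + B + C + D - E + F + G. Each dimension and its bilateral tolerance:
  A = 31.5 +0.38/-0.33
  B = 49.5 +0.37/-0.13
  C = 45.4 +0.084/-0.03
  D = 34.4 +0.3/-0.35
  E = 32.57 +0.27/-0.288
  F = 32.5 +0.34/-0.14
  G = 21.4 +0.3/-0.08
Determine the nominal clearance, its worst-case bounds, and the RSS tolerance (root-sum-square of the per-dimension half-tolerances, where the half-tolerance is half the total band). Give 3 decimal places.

nominal=182.130 wc=[180.800,184.192] rss=0.685

Stack each dimension's contribution:
  +A: nom +31.500 → Σnom=31.500; wc +0.380/-0.330 → slack +0.380/-0.330; half-tol=0.355, Σhalf²=0.126025
  +B: nom +49.500 → Σnom=81.000; wc +0.370/-0.130 → slack +0.750/-0.460; half-tol=0.250, Σhalf²=0.188525
  +C: nom +45.400 → Σnom=126.400; wc +0.084/-0.030 → slack +0.834/-0.490; half-tol=0.057, Σhalf²=0.191774
  +D: nom +34.400 → Σnom=160.800; wc +0.300/-0.350 → slack +1.134/-0.840; half-tol=0.325, Σhalf²=0.297399
  -E: nom -32.570 → Σnom=128.230; wc +0.288/-0.270 → slack +1.422/-1.110; half-tol=0.279, Σhalf²=0.375240
  +F: nom +32.500 → Σnom=160.730; wc +0.340/-0.140 → slack +1.762/-1.250; half-tol=0.240, Σhalf²=0.432840
  +G: nom +21.400 → Σnom=182.130; wc +0.300/-0.080 → slack +2.062/-1.330; half-tol=0.190, Σhalf²=0.468940
Nominal = 182.130. Worst-case = [182.130 - 1.330, 182.130 + 2.062] = [180.800, 184.192]. RSS = √0.468940 = 0.685.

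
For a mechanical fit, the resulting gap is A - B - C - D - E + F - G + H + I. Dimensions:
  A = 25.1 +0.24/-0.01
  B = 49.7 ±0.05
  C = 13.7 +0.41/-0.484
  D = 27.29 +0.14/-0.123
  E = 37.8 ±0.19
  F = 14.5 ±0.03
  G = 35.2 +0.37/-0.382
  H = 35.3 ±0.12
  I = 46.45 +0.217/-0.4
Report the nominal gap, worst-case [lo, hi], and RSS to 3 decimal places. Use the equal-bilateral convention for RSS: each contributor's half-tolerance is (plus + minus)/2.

Stack each dimension's contribution:
  +A: nom +25.100 → Σnom=25.100; wc +0.240/-0.010 → slack +0.240/-0.010; half-tol=0.125, Σhalf²=0.015625
  -B: nom -49.700 → Σnom=-24.600; wc +0.050/-0.050 → slack +0.290/-0.060; half-tol=0.050, Σhalf²=0.018125
  -C: nom -13.700 → Σnom=-38.300; wc +0.484/-0.410 → slack +0.774/-0.470; half-tol=0.447, Σhalf²=0.217934
  -D: nom -27.290 → Σnom=-65.590; wc +0.123/-0.140 → slack +0.897/-0.610; half-tol=0.132, Σhalf²=0.235226
  -E: nom -37.800 → Σnom=-103.390; wc +0.190/-0.190 → slack +1.087/-0.800; half-tol=0.190, Σhalf²=0.271326
  +F: nom +14.500 → Σnom=-88.890; wc +0.030/-0.030 → slack +1.117/-0.830; half-tol=0.030, Σhalf²=0.272226
  -G: nom -35.200 → Σnom=-124.090; wc +0.382/-0.370 → slack +1.499/-1.200; half-tol=0.376, Σhalf²=0.413602
  +H: nom +35.300 → Σnom=-88.790; wc +0.120/-0.120 → slack +1.619/-1.320; half-tol=0.120, Σhalf²=0.428002
  +I: nom +46.450 → Σnom=-42.340; wc +0.217/-0.400 → slack +1.836/-1.720; half-tol=0.308, Σhalf²=0.523174
Nominal = -42.340. Worst-case = [-42.340 - 1.720, -42.340 + 1.836] = [-44.060, -40.504]. RSS = √0.523174 = 0.723.

nominal=-42.340 wc=[-44.060,-40.504] rss=0.723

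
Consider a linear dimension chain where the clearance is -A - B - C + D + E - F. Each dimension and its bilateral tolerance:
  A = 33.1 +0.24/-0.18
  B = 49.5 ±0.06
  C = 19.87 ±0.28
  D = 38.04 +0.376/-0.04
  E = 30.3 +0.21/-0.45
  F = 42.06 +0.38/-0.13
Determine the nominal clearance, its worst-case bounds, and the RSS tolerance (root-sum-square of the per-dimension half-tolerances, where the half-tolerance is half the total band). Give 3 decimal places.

Stack each dimension's contribution:
  -A: nom -33.100 → Σnom=-33.100; wc +0.180/-0.240 → slack +0.180/-0.240; half-tol=0.210, Σhalf²=0.044100
  -B: nom -49.500 → Σnom=-82.600; wc +0.060/-0.060 → slack +0.240/-0.300; half-tol=0.060, Σhalf²=0.047700
  -C: nom -19.870 → Σnom=-102.470; wc +0.280/-0.280 → slack +0.520/-0.580; half-tol=0.280, Σhalf²=0.126100
  +D: nom +38.040 → Σnom=-64.430; wc +0.376/-0.040 → slack +0.896/-0.620; half-tol=0.208, Σhalf²=0.169364
  +E: nom +30.300 → Σnom=-34.130; wc +0.210/-0.450 → slack +1.106/-1.070; half-tol=0.330, Σhalf²=0.278264
  -F: nom -42.060 → Σnom=-76.190; wc +0.130/-0.380 → slack +1.236/-1.450; half-tol=0.255, Σhalf²=0.343289
Nominal = -76.190. Worst-case = [-76.190 - 1.450, -76.190 + 1.236] = [-77.640, -74.954]. RSS = √0.343289 = 0.586.

nominal=-76.190 wc=[-77.640,-74.954] rss=0.586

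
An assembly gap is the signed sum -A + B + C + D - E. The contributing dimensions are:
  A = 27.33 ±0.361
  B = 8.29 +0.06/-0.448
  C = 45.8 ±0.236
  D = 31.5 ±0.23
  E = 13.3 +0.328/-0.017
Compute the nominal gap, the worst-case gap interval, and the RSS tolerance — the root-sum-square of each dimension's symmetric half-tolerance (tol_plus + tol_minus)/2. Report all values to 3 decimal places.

Stack each dimension's contribution:
  -A: nom -27.330 → Σnom=-27.330; wc +0.361/-0.361 → slack +0.361/-0.361; half-tol=0.361, Σhalf²=0.130321
  +B: nom +8.290 → Σnom=-19.040; wc +0.060/-0.448 → slack +0.421/-0.809; half-tol=0.254, Σhalf²=0.194837
  +C: nom +45.800 → Σnom=26.760; wc +0.236/-0.236 → slack +0.657/-1.045; half-tol=0.236, Σhalf²=0.250533
  +D: nom +31.500 → Σnom=58.260; wc +0.230/-0.230 → slack +0.887/-1.275; half-tol=0.230, Σhalf²=0.303433
  -E: nom -13.300 → Σnom=44.960; wc +0.017/-0.328 → slack +0.904/-1.603; half-tol=0.173, Σhalf²=0.333189
Nominal = 44.960. Worst-case = [44.960 - 1.603, 44.960 + 0.904] = [43.357, 45.864]. RSS = √0.333189 = 0.577.

nominal=44.960 wc=[43.357,45.864] rss=0.577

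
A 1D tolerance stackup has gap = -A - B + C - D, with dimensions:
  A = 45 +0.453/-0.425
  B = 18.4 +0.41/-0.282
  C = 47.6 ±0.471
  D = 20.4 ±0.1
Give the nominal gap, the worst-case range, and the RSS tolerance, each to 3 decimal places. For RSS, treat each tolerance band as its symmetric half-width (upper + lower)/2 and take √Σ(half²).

Stack each dimension's contribution:
  -A: nom -45.000 → Σnom=-45.000; wc +0.425/-0.453 → slack +0.425/-0.453; half-tol=0.439, Σhalf²=0.192721
  -B: nom -18.400 → Σnom=-63.400; wc +0.282/-0.410 → slack +0.707/-0.863; half-tol=0.346, Σhalf²=0.312437
  +C: nom +47.600 → Σnom=-15.800; wc +0.471/-0.471 → slack +1.178/-1.334; half-tol=0.471, Σhalf²=0.534278
  -D: nom -20.400 → Σnom=-36.200; wc +0.100/-0.100 → slack +1.278/-1.434; half-tol=0.100, Σhalf²=0.544278
Nominal = -36.200. Worst-case = [-36.200 - 1.434, -36.200 + 1.278] = [-37.634, -34.922]. RSS = √0.544278 = 0.738.

nominal=-36.200 wc=[-37.634,-34.922] rss=0.738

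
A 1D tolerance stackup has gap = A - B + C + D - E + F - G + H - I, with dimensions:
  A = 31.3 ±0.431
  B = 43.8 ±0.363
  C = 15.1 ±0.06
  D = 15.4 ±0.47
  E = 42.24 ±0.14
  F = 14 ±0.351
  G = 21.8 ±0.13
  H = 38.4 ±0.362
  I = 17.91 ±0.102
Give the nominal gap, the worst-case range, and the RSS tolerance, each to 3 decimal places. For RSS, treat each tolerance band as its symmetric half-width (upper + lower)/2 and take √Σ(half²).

Stack each dimension's contribution:
  +A: nom +31.300 → Σnom=31.300; wc +0.431/-0.431 → slack +0.431/-0.431; half-tol=0.431, Σhalf²=0.185761
  -B: nom -43.800 → Σnom=-12.500; wc +0.363/-0.363 → slack +0.794/-0.794; half-tol=0.363, Σhalf²=0.317530
  +C: nom +15.100 → Σnom=2.600; wc +0.060/-0.060 → slack +0.854/-0.854; half-tol=0.060, Σhalf²=0.321130
  +D: nom +15.400 → Σnom=18.000; wc +0.470/-0.470 → slack +1.324/-1.324; half-tol=0.470, Σhalf²=0.542030
  -E: nom -42.240 → Σnom=-24.240; wc +0.140/-0.140 → slack +1.464/-1.464; half-tol=0.140, Σhalf²=0.561630
  +F: nom +14.000 → Σnom=-10.240; wc +0.351/-0.351 → slack +1.815/-1.815; half-tol=0.351, Σhalf²=0.684831
  -G: nom -21.800 → Σnom=-32.040; wc +0.130/-0.130 → slack +1.945/-1.945; half-tol=0.130, Σhalf²=0.701731
  +H: nom +38.400 → Σnom=6.360; wc +0.362/-0.362 → slack +2.307/-2.307; half-tol=0.362, Σhalf²=0.832775
  -I: nom -17.910 → Σnom=-11.550; wc +0.102/-0.102 → slack +2.409/-2.409; half-tol=0.102, Σhalf²=0.843179
Nominal = -11.550. Worst-case = [-11.550 - 2.409, -11.550 + 2.409] = [-13.959, -9.141]. RSS = √0.843179 = 0.918.

nominal=-11.550 wc=[-13.959,-9.141] rss=0.918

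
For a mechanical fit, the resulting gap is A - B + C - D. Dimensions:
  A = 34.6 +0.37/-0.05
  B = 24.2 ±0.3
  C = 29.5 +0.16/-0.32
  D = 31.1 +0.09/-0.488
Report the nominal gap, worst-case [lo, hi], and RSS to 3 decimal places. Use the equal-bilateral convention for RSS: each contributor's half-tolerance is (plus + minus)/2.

nominal=8.800 wc=[8.040,10.118] rss=0.525

Stack each dimension's contribution:
  +A: nom +34.600 → Σnom=34.600; wc +0.370/-0.050 → slack +0.370/-0.050; half-tol=0.210, Σhalf²=0.044100
  -B: nom -24.200 → Σnom=10.400; wc +0.300/-0.300 → slack +0.670/-0.350; half-tol=0.300, Σhalf²=0.134100
  +C: nom +29.500 → Σnom=39.900; wc +0.160/-0.320 → slack +0.830/-0.670; half-tol=0.240, Σhalf²=0.191700
  -D: nom -31.100 → Σnom=8.800; wc +0.488/-0.090 → slack +1.318/-0.760; half-tol=0.289, Σhalf²=0.275221
Nominal = 8.800. Worst-case = [8.800 - 0.760, 8.800 + 1.318] = [8.040, 10.118]. RSS = √0.275221 = 0.525.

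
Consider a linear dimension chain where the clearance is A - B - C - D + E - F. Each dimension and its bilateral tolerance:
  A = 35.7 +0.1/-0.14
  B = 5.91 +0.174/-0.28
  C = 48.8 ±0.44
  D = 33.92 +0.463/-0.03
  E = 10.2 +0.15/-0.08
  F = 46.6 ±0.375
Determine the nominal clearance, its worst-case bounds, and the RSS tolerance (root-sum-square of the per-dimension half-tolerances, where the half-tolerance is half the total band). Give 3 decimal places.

Stack each dimension's contribution:
  +A: nom +35.700 → Σnom=35.700; wc +0.100/-0.140 → slack +0.100/-0.140; half-tol=0.120, Σhalf²=0.014400
  -B: nom -5.910 → Σnom=29.790; wc +0.280/-0.174 → slack +0.380/-0.314; half-tol=0.227, Σhalf²=0.065929
  -C: nom -48.800 → Σnom=-19.010; wc +0.440/-0.440 → slack +0.820/-0.754; half-tol=0.440, Σhalf²=0.259529
  -D: nom -33.920 → Σnom=-52.930; wc +0.030/-0.463 → slack +0.850/-1.217; half-tol=0.246, Σhalf²=0.320291
  +E: nom +10.200 → Σnom=-42.730; wc +0.150/-0.080 → slack +1.000/-1.297; half-tol=0.115, Σhalf²=0.333516
  -F: nom -46.600 → Σnom=-89.330; wc +0.375/-0.375 → slack +1.375/-1.672; half-tol=0.375, Σhalf²=0.474141
Nominal = -89.330. Worst-case = [-89.330 - 1.672, -89.330 + 1.375] = [-91.002, -87.955]. RSS = √0.474141 = 0.689.

nominal=-89.330 wc=[-91.002,-87.955] rss=0.689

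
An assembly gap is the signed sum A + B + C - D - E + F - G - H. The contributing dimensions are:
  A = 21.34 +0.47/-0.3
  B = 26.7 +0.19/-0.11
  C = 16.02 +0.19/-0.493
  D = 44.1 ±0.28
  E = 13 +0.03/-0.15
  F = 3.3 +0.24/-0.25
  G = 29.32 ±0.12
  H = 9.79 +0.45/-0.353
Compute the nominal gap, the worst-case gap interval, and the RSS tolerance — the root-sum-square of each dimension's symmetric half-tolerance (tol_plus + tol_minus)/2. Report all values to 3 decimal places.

Stack each dimension's contribution:
  +A: nom +21.340 → Σnom=21.340; wc +0.470/-0.300 → slack +0.470/-0.300; half-tol=0.385, Σhalf²=0.148225
  +B: nom +26.700 → Σnom=48.040; wc +0.190/-0.110 → slack +0.660/-0.410; half-tol=0.150, Σhalf²=0.170725
  +C: nom +16.020 → Σnom=64.060; wc +0.190/-0.493 → slack +0.850/-0.903; half-tol=0.342, Σhalf²=0.287347
  -D: nom -44.100 → Σnom=19.960; wc +0.280/-0.280 → slack +1.130/-1.183; half-tol=0.280, Σhalf²=0.365747
  -E: nom -13.000 → Σnom=6.960; wc +0.150/-0.030 → slack +1.280/-1.213; half-tol=0.090, Σhalf²=0.373847
  +F: nom +3.300 → Σnom=10.260; wc +0.240/-0.250 → slack +1.520/-1.463; half-tol=0.245, Σhalf²=0.433872
  -G: nom -29.320 → Σnom=-19.060; wc +0.120/-0.120 → slack +1.640/-1.583; half-tol=0.120, Σhalf²=0.448272
  -H: nom -9.790 → Σnom=-28.850; wc +0.353/-0.450 → slack +1.993/-2.033; half-tol=0.401, Σhalf²=0.609475
Nominal = -28.850. Worst-case = [-28.850 - 2.033, -28.850 + 1.993] = [-30.883, -26.857]. RSS = √0.609475 = 0.781.

nominal=-28.850 wc=[-30.883,-26.857] rss=0.781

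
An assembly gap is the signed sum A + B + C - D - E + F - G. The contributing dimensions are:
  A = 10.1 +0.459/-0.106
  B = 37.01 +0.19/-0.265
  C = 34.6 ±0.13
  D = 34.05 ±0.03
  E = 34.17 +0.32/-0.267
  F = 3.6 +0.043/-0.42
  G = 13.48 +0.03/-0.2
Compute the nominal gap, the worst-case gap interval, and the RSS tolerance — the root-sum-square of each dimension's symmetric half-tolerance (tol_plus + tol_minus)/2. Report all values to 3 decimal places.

Stack each dimension's contribution:
  +A: nom +10.100 → Σnom=10.100; wc +0.459/-0.106 → slack +0.459/-0.106; half-tol=0.283, Σhalf²=0.079806
  +B: nom +37.010 → Σnom=47.110; wc +0.190/-0.265 → slack +0.649/-0.371; half-tol=0.228, Σhalf²=0.131563
  +C: nom +34.600 → Σnom=81.710; wc +0.130/-0.130 → slack +0.779/-0.501; half-tol=0.130, Σhalf²=0.148463
  -D: nom -34.050 → Σnom=47.660; wc +0.030/-0.030 → slack +0.809/-0.531; half-tol=0.030, Σhalf²=0.149363
  -E: nom -34.170 → Σnom=13.490; wc +0.267/-0.320 → slack +1.076/-0.851; half-tol=0.293, Σhalf²=0.235505
  +F: nom +3.600 → Σnom=17.090; wc +0.043/-0.420 → slack +1.119/-1.271; half-tol=0.231, Σhalf²=0.289097
  -G: nom -13.480 → Σnom=3.610; wc +0.200/-0.030 → slack +1.319/-1.301; half-tol=0.115, Σhalf²=0.302322
Nominal = 3.610. Worst-case = [3.610 - 1.301, 3.610 + 1.319] = [2.309, 4.929]. RSS = √0.302322 = 0.550.

nominal=3.610 wc=[2.309,4.929] rss=0.550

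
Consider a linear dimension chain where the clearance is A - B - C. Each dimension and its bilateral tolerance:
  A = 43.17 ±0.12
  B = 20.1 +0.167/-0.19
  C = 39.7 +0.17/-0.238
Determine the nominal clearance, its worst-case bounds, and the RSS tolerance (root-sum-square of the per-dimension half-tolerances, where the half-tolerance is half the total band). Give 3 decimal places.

nominal=-16.630 wc=[-17.087,-16.082] rss=0.296

Stack each dimension's contribution:
  +A: nom +43.170 → Σnom=43.170; wc +0.120/-0.120 → slack +0.120/-0.120; half-tol=0.120, Σhalf²=0.014400
  -B: nom -20.100 → Σnom=23.070; wc +0.190/-0.167 → slack +0.310/-0.287; half-tol=0.178, Σhalf²=0.046262
  -C: nom -39.700 → Σnom=-16.630; wc +0.238/-0.170 → slack +0.548/-0.457; half-tol=0.204, Σhalf²=0.087878
Nominal = -16.630. Worst-case = [-16.630 - 0.457, -16.630 + 0.548] = [-17.087, -16.082]. RSS = √0.087878 = 0.296.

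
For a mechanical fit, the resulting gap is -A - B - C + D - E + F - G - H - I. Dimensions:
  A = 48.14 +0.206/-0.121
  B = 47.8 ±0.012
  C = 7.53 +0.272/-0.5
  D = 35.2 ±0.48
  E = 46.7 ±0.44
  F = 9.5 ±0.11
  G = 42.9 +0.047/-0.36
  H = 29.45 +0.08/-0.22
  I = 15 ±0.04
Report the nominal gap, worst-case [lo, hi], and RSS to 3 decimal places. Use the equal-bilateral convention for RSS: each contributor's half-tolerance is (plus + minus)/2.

Stack each dimension's contribution:
  -A: nom -48.140 → Σnom=-48.140; wc +0.121/-0.206 → slack +0.121/-0.206; half-tol=0.163, Σhalf²=0.026732
  -B: nom -47.800 → Σnom=-95.940; wc +0.012/-0.012 → slack +0.133/-0.218; half-tol=0.012, Σhalf²=0.026876
  -C: nom -7.530 → Σnom=-103.470; wc +0.500/-0.272 → slack +0.633/-0.490; half-tol=0.386, Σhalf²=0.175872
  +D: nom +35.200 → Σnom=-68.270; wc +0.480/-0.480 → slack +1.113/-0.970; half-tol=0.480, Σhalf²=0.406272
  -E: nom -46.700 → Σnom=-114.970; wc +0.440/-0.440 → slack +1.553/-1.410; half-tol=0.440, Σhalf²=0.599872
  +F: nom +9.500 → Σnom=-105.470; wc +0.110/-0.110 → slack +1.663/-1.520; half-tol=0.110, Σhalf²=0.611972
  -G: nom -42.900 → Σnom=-148.370; wc +0.360/-0.047 → slack +2.023/-1.567; half-tol=0.203, Σhalf²=0.653385
  -H: nom -29.450 → Σnom=-177.820; wc +0.220/-0.080 → slack +2.243/-1.647; half-tol=0.150, Σhalf²=0.675884
  -I: nom -15.000 → Σnom=-192.820; wc +0.040/-0.040 → slack +2.283/-1.687; half-tol=0.040, Σhalf²=0.677485
Nominal = -192.820. Worst-case = [-192.820 - 1.687, -192.820 + 2.283] = [-194.507, -190.537]. RSS = √0.677485 = 0.823.

nominal=-192.820 wc=[-194.507,-190.537] rss=0.823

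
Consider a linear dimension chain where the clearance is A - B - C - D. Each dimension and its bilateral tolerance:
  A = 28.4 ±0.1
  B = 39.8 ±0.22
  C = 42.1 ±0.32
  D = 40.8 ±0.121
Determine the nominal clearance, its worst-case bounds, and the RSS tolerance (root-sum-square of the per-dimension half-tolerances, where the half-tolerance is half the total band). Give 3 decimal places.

nominal=-94.300 wc=[-95.061,-93.539] rss=0.419

Stack each dimension's contribution:
  +A: nom +28.400 → Σnom=28.400; wc +0.100/-0.100 → slack +0.100/-0.100; half-tol=0.100, Σhalf²=0.010000
  -B: nom -39.800 → Σnom=-11.400; wc +0.220/-0.220 → slack +0.320/-0.320; half-tol=0.220, Σhalf²=0.058400
  -C: nom -42.100 → Σnom=-53.500; wc +0.320/-0.320 → slack +0.640/-0.640; half-tol=0.320, Σhalf²=0.160800
  -D: nom -40.800 → Σnom=-94.300; wc +0.121/-0.121 → slack +0.761/-0.761; half-tol=0.121, Σhalf²=0.175441
Nominal = -94.300. Worst-case = [-94.300 - 0.761, -94.300 + 0.761] = [-95.061, -93.539]. RSS = √0.175441 = 0.419.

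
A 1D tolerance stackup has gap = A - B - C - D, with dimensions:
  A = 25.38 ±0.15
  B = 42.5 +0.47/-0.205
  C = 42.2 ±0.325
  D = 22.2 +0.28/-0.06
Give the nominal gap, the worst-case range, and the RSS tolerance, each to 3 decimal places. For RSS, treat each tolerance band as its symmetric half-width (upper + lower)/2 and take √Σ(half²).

nominal=-81.520 wc=[-82.745,-80.780] rss=0.521

Stack each dimension's contribution:
  +A: nom +25.380 → Σnom=25.380; wc +0.150/-0.150 → slack +0.150/-0.150; half-tol=0.150, Σhalf²=0.022500
  -B: nom -42.500 → Σnom=-17.120; wc +0.205/-0.470 → slack +0.355/-0.620; half-tol=0.337, Σhalf²=0.136406
  -C: nom -42.200 → Σnom=-59.320; wc +0.325/-0.325 → slack +0.680/-0.945; half-tol=0.325, Σhalf²=0.242031
  -D: nom -22.200 → Σnom=-81.520; wc +0.060/-0.280 → slack +0.740/-1.225; half-tol=0.170, Σhalf²=0.270931
Nominal = -81.520. Worst-case = [-81.520 - 1.225, -81.520 + 0.740] = [-82.745, -80.780]. RSS = √0.270931 = 0.521.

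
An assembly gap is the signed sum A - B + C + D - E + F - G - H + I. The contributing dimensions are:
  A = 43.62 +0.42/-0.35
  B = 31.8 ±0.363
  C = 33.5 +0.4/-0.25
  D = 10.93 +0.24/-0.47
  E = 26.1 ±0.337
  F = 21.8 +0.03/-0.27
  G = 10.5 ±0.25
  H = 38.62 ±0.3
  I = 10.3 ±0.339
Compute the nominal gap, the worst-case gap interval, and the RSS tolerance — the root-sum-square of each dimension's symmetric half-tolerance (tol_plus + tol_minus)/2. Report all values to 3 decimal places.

Stack each dimension's contribution:
  +A: nom +43.620 → Σnom=43.620; wc +0.420/-0.350 → slack +0.420/-0.350; half-tol=0.385, Σhalf²=0.148225
  -B: nom -31.800 → Σnom=11.820; wc +0.363/-0.363 → slack +0.783/-0.713; half-tol=0.363, Σhalf²=0.279994
  +C: nom +33.500 → Σnom=45.320; wc +0.400/-0.250 → slack +1.183/-0.963; half-tol=0.325, Σhalf²=0.385619
  +D: nom +10.930 → Σnom=56.250; wc +0.240/-0.470 → slack +1.423/-1.433; half-tol=0.355, Σhalf²=0.511644
  -E: nom -26.100 → Σnom=30.150; wc +0.337/-0.337 → slack +1.760/-1.770; half-tol=0.337, Σhalf²=0.625213
  +F: nom +21.800 → Σnom=51.950; wc +0.030/-0.270 → slack +1.790/-2.040; half-tol=0.150, Σhalf²=0.647713
  -G: nom -10.500 → Σnom=41.450; wc +0.250/-0.250 → slack +2.040/-2.290; half-tol=0.250, Σhalf²=0.710213
  -H: nom -38.620 → Σnom=2.830; wc +0.300/-0.300 → slack +2.340/-2.590; half-tol=0.300, Σhalf²=0.800213
  +I: nom +10.300 → Σnom=13.130; wc +0.339/-0.339 → slack +2.679/-2.929; half-tol=0.339, Σhalf²=0.915134
Nominal = 13.130. Worst-case = [13.130 - 2.929, 13.130 + 2.679] = [10.201, 15.809]. RSS = √0.915134 = 0.957.

nominal=13.130 wc=[10.201,15.809] rss=0.957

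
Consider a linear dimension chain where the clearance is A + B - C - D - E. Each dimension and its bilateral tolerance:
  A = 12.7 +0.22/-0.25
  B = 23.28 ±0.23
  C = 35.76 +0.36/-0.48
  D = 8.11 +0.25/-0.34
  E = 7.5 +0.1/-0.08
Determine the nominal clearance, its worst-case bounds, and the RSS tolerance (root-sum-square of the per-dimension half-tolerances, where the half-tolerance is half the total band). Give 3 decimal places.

Stack each dimension's contribution:
  +A: nom +12.700 → Σnom=12.700; wc +0.220/-0.250 → slack +0.220/-0.250; half-tol=0.235, Σhalf²=0.055225
  +B: nom +23.280 → Σnom=35.980; wc +0.230/-0.230 → slack +0.450/-0.480; half-tol=0.230, Σhalf²=0.108125
  -C: nom -35.760 → Σnom=0.220; wc +0.480/-0.360 → slack +0.930/-0.840; half-tol=0.420, Σhalf²=0.284525
  -D: nom -8.110 → Σnom=-7.890; wc +0.340/-0.250 → slack +1.270/-1.090; half-tol=0.295, Σhalf²=0.371550
  -E: nom -7.500 → Σnom=-15.390; wc +0.080/-0.100 → slack +1.350/-1.190; half-tol=0.090, Σhalf²=0.379650
Nominal = -15.390. Worst-case = [-15.390 - 1.190, -15.390 + 1.350] = [-16.580, -14.040]. RSS = √0.379650 = 0.616.

nominal=-15.390 wc=[-16.580,-14.040] rss=0.616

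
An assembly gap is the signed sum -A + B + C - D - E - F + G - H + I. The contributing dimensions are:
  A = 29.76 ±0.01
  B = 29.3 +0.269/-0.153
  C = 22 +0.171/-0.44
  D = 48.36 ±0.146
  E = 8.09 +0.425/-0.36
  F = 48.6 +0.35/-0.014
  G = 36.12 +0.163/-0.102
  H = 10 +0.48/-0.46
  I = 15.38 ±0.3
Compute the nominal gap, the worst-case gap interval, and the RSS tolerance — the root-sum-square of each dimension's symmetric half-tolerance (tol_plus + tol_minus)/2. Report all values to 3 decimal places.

Stack each dimension's contribution:
  -A: nom -29.760 → Σnom=-29.760; wc +0.010/-0.010 → slack +0.010/-0.010; half-tol=0.010, Σhalf²=0.000100
  +B: nom +29.300 → Σnom=-0.460; wc +0.269/-0.153 → slack +0.279/-0.163; half-tol=0.211, Σhalf²=0.044621
  +C: nom +22.000 → Σnom=21.540; wc +0.171/-0.440 → slack +0.450/-0.603; half-tol=0.305, Σhalf²=0.137951
  -D: nom -48.360 → Σnom=-26.820; wc +0.146/-0.146 → slack +0.596/-0.749; half-tol=0.146, Σhalf²=0.159267
  -E: nom -8.090 → Σnom=-34.910; wc +0.360/-0.425 → slack +0.956/-1.174; half-tol=0.392, Σhalf²=0.313323
  -F: nom -48.600 → Σnom=-83.510; wc +0.014/-0.350 → slack +0.970/-1.524; half-tol=0.182, Σhalf²=0.346447
  +G: nom +36.120 → Σnom=-47.390; wc +0.163/-0.102 → slack +1.133/-1.626; half-tol=0.133, Σhalf²=0.364004
  -H: nom -10.000 → Σnom=-57.390; wc +0.460/-0.480 → slack +1.593/-2.106; half-tol=0.470, Σhalf²=0.584904
  +I: nom +15.380 → Σnom=-42.010; wc +0.300/-0.300 → slack +1.893/-2.406; half-tol=0.300, Σhalf²=0.674904
Nominal = -42.010. Worst-case = [-42.010 - 2.406, -42.010 + 1.893] = [-44.416, -40.117]. RSS = √0.674904 = 0.822.

nominal=-42.010 wc=[-44.416,-40.117] rss=0.822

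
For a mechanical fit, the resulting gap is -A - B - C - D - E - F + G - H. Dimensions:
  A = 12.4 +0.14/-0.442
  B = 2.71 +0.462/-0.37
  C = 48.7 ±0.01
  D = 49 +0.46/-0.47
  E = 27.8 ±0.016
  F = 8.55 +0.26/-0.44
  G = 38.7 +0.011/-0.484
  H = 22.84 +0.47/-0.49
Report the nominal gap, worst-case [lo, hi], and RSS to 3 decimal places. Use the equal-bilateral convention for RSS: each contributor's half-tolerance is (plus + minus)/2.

nominal=-133.300 wc=[-135.602,-131.051] rss=0.943

Stack each dimension's contribution:
  -A: nom -12.400 → Σnom=-12.400; wc +0.442/-0.140 → slack +0.442/-0.140; half-tol=0.291, Σhalf²=0.084681
  -B: nom -2.710 → Σnom=-15.110; wc +0.370/-0.462 → slack +0.812/-0.602; half-tol=0.416, Σhalf²=0.257737
  -C: nom -48.700 → Σnom=-63.810; wc +0.010/-0.010 → slack +0.822/-0.612; half-tol=0.010, Σhalf²=0.257837
  -D: nom -49.000 → Σnom=-112.810; wc +0.470/-0.460 → slack +1.292/-1.072; half-tol=0.465, Σhalf²=0.474062
  -E: nom -27.800 → Σnom=-140.610; wc +0.016/-0.016 → slack +1.308/-1.088; half-tol=0.016, Σhalf²=0.474318
  -F: nom -8.550 → Σnom=-149.160; wc +0.440/-0.260 → slack +1.748/-1.348; half-tol=0.350, Σhalf²=0.596818
  +G: nom +38.700 → Σnom=-110.460; wc +0.011/-0.484 → slack +1.759/-1.832; half-tol=0.247, Σhalf²=0.658074
  -H: nom -22.840 → Σnom=-133.300; wc +0.490/-0.470 → slack +2.249/-2.302; half-tol=0.480, Σhalf²=0.888474
Nominal = -133.300. Worst-case = [-133.300 - 2.302, -133.300 + 2.249] = [-135.602, -131.051]. RSS = √0.888474 = 0.943.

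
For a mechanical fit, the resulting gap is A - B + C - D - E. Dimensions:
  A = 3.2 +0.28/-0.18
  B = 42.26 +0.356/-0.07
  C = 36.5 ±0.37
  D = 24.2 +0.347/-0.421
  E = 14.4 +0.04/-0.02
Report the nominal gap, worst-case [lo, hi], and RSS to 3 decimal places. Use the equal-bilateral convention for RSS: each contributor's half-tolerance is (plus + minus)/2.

nominal=-41.160 wc=[-42.453,-39.999] rss=0.619

Stack each dimension's contribution:
  +A: nom +3.200 → Σnom=3.200; wc +0.280/-0.180 → slack +0.280/-0.180; half-tol=0.230, Σhalf²=0.052900
  -B: nom -42.260 → Σnom=-39.060; wc +0.070/-0.356 → slack +0.350/-0.536; half-tol=0.213, Σhalf²=0.098269
  +C: nom +36.500 → Σnom=-2.560; wc +0.370/-0.370 → slack +0.720/-0.906; half-tol=0.370, Σhalf²=0.235169
  -D: nom -24.200 → Σnom=-26.760; wc +0.421/-0.347 → slack +1.141/-1.253; half-tol=0.384, Σhalf²=0.382625
  -E: nom -14.400 → Σnom=-41.160; wc +0.020/-0.040 → slack +1.161/-1.293; half-tol=0.030, Σhalf²=0.383525
Nominal = -41.160. Worst-case = [-41.160 - 1.293, -41.160 + 1.161] = [-42.453, -39.999]. RSS = √0.383525 = 0.619.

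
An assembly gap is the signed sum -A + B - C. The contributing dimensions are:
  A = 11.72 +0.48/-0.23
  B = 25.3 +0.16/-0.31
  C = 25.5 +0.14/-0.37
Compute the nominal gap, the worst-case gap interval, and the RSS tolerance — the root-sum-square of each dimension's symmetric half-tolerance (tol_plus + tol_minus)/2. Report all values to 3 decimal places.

nominal=-11.920 wc=[-12.850,-11.160] rss=0.496

Stack each dimension's contribution:
  -A: nom -11.720 → Σnom=-11.720; wc +0.230/-0.480 → slack +0.230/-0.480; half-tol=0.355, Σhalf²=0.126025
  +B: nom +25.300 → Σnom=13.580; wc +0.160/-0.310 → slack +0.390/-0.790; half-tol=0.235, Σhalf²=0.181250
  -C: nom -25.500 → Σnom=-11.920; wc +0.370/-0.140 → slack +0.760/-0.930; half-tol=0.255, Σhalf²=0.246275
Nominal = -11.920. Worst-case = [-11.920 - 0.930, -11.920 + 0.760] = [-12.850, -11.160]. RSS = √0.246275 = 0.496.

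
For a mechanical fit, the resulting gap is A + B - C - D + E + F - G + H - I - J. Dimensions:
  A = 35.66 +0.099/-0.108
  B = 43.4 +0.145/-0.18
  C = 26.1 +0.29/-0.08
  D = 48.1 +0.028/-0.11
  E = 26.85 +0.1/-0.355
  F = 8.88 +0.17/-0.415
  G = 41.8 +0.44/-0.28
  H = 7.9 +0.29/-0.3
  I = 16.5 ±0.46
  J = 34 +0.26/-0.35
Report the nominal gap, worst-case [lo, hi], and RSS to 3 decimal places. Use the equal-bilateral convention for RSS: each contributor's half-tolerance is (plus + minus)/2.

Stack each dimension's contribution:
  +A: nom +35.660 → Σnom=35.660; wc +0.099/-0.108 → slack +0.099/-0.108; half-tol=0.104, Σhalf²=0.010712
  +B: nom +43.400 → Σnom=79.060; wc +0.145/-0.180 → slack +0.244/-0.288; half-tol=0.162, Σhalf²=0.037118
  -C: nom -26.100 → Σnom=52.960; wc +0.080/-0.290 → slack +0.324/-0.578; half-tol=0.185, Σhalf²=0.071343
  -D: nom -48.100 → Σnom=4.860; wc +0.110/-0.028 → slack +0.434/-0.606; half-tol=0.069, Σhalf²=0.076104
  +E: nom +26.850 → Σnom=31.710; wc +0.100/-0.355 → slack +0.534/-0.961; half-tol=0.227, Σhalf²=0.127861
  +F: nom +8.880 → Σnom=40.590; wc +0.170/-0.415 → slack +0.704/-1.376; half-tol=0.292, Σhalf²=0.213417
  -G: nom -41.800 → Σnom=-1.210; wc +0.280/-0.440 → slack +0.984/-1.816; half-tol=0.360, Σhalf²=0.343017
  +H: nom +7.900 → Σnom=6.690; wc +0.290/-0.300 → slack +1.274/-2.116; half-tol=0.295, Σhalf²=0.430042
  -I: nom -16.500 → Σnom=-9.810; wc +0.460/-0.460 → slack +1.734/-2.576; half-tol=0.460, Σhalf²=0.641642
  -J: nom -34.000 → Σnom=-43.810; wc +0.350/-0.260 → slack +2.084/-2.836; half-tol=0.305, Σhalf²=0.734667
Nominal = -43.810. Worst-case = [-43.810 - 2.836, -43.810 + 2.084] = [-46.646, -41.726]. RSS = √0.734667 = 0.857.

nominal=-43.810 wc=[-46.646,-41.726] rss=0.857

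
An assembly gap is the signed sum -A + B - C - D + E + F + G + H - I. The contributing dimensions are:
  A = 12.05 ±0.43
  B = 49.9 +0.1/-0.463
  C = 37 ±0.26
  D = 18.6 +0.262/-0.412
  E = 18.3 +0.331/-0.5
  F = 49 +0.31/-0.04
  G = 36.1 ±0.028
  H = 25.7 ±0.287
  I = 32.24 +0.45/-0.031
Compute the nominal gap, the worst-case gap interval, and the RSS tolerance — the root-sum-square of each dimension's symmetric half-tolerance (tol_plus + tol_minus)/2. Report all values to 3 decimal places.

Stack each dimension's contribution:
  -A: nom -12.050 → Σnom=-12.050; wc +0.430/-0.430 → slack +0.430/-0.430; half-tol=0.430, Σhalf²=0.184900
  +B: nom +49.900 → Σnom=37.850; wc +0.100/-0.463 → slack +0.530/-0.893; half-tol=0.282, Σhalf²=0.264142
  -C: nom -37.000 → Σnom=0.850; wc +0.260/-0.260 → slack +0.790/-1.153; half-tol=0.260, Σhalf²=0.331742
  -D: nom -18.600 → Σnom=-17.750; wc +0.412/-0.262 → slack +1.202/-1.415; half-tol=0.337, Σhalf²=0.445311
  +E: nom +18.300 → Σnom=0.550; wc +0.331/-0.500 → slack +1.533/-1.915; half-tol=0.415, Σhalf²=0.617951
  +F: nom +49.000 → Σnom=49.550; wc +0.310/-0.040 → slack +1.843/-1.955; half-tol=0.175, Σhalf²=0.648577
  +G: nom +36.100 → Σnom=85.650; wc +0.028/-0.028 → slack +1.871/-1.983; half-tol=0.028, Σhalf²=0.649361
  +H: nom +25.700 → Σnom=111.350; wc +0.287/-0.287 → slack +2.158/-2.270; half-tol=0.287, Σhalf²=0.731730
  -I: nom -32.240 → Σnom=79.110; wc +0.031/-0.450 → slack +2.189/-2.720; half-tol=0.240, Σhalf²=0.789570
Nominal = 79.110. Worst-case = [79.110 - 2.720, 79.110 + 2.189] = [76.390, 81.299]. RSS = √0.789570 = 0.889.

nominal=79.110 wc=[76.390,81.299] rss=0.889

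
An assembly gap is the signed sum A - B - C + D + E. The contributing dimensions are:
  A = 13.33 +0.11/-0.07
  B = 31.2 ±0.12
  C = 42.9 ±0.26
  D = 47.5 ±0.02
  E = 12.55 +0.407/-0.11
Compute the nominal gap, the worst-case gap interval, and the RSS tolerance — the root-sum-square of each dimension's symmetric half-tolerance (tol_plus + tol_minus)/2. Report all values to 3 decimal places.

Stack each dimension's contribution:
  +A: nom +13.330 → Σnom=13.330; wc +0.110/-0.070 → slack +0.110/-0.070; half-tol=0.090, Σhalf²=0.008100
  -B: nom -31.200 → Σnom=-17.870; wc +0.120/-0.120 → slack +0.230/-0.190; half-tol=0.120, Σhalf²=0.022500
  -C: nom -42.900 → Σnom=-60.770; wc +0.260/-0.260 → slack +0.490/-0.450; half-tol=0.260, Σhalf²=0.090100
  +D: nom +47.500 → Σnom=-13.270; wc +0.020/-0.020 → slack +0.510/-0.470; half-tol=0.020, Σhalf²=0.090500
  +E: nom +12.550 → Σnom=-0.720; wc +0.407/-0.110 → slack +0.917/-0.580; half-tol=0.259, Σhalf²=0.157322
Nominal = -0.720. Worst-case = [-0.720 - 0.580, -0.720 + 0.917] = [-1.300, 0.197]. RSS = √0.157322 = 0.397.

nominal=-0.720 wc=[-1.300,0.197] rss=0.397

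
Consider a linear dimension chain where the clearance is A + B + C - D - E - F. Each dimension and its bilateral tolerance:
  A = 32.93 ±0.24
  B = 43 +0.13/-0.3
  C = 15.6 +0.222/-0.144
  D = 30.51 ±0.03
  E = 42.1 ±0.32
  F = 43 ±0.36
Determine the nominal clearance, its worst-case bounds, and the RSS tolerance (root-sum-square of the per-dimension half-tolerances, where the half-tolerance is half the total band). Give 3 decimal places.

Stack each dimension's contribution:
  +A: nom +32.930 → Σnom=32.930; wc +0.240/-0.240 → slack +0.240/-0.240; half-tol=0.240, Σhalf²=0.057600
  +B: nom +43.000 → Σnom=75.930; wc +0.130/-0.300 → slack +0.370/-0.540; half-tol=0.215, Σhalf²=0.103825
  +C: nom +15.600 → Σnom=91.530; wc +0.222/-0.144 → slack +0.592/-0.684; half-tol=0.183, Σhalf²=0.137314
  -D: nom -30.510 → Σnom=61.020; wc +0.030/-0.030 → slack +0.622/-0.714; half-tol=0.030, Σhalf²=0.138214
  -E: nom -42.100 → Σnom=18.920; wc +0.320/-0.320 → slack +0.942/-1.034; half-tol=0.320, Σhalf²=0.240614
  -F: nom -43.000 → Σnom=-24.080; wc +0.360/-0.360 → slack +1.302/-1.394; half-tol=0.360, Σhalf²=0.370214
Nominal = -24.080. Worst-case = [-24.080 - 1.394, -24.080 + 1.302] = [-25.474, -22.778]. RSS = √0.370214 = 0.608.

nominal=-24.080 wc=[-25.474,-22.778] rss=0.608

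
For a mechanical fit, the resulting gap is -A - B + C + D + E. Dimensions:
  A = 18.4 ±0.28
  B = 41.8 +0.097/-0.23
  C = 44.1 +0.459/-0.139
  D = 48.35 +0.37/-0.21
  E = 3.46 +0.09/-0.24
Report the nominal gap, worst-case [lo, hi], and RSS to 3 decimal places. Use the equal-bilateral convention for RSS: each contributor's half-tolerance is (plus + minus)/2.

Stack each dimension's contribution:
  -A: nom -18.400 → Σnom=-18.400; wc +0.280/-0.280 → slack +0.280/-0.280; half-tol=0.280, Σhalf²=0.078400
  -B: nom -41.800 → Σnom=-60.200; wc +0.230/-0.097 → slack +0.510/-0.377; half-tol=0.164, Σhalf²=0.105132
  +C: nom +44.100 → Σnom=-16.100; wc +0.459/-0.139 → slack +0.969/-0.516; half-tol=0.299, Σhalf²=0.194533
  +D: nom +48.350 → Σnom=32.250; wc +0.370/-0.210 → slack +1.339/-0.726; half-tol=0.290, Σhalf²=0.278633
  +E: nom +3.460 → Σnom=35.710; wc +0.090/-0.240 → slack +1.429/-0.966; half-tol=0.165, Σhalf²=0.305858
Nominal = 35.710. Worst-case = [35.710 - 0.966, 35.710 + 1.429] = [34.744, 37.139]. RSS = √0.305858 = 0.553.

nominal=35.710 wc=[34.744,37.139] rss=0.553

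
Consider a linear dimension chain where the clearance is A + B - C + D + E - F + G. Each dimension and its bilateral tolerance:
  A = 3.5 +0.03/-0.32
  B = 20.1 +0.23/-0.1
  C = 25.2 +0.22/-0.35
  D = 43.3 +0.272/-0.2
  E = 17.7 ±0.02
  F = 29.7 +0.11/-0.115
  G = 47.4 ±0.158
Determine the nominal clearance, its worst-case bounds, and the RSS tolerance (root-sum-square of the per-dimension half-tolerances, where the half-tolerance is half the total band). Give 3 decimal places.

nominal=77.100 wc=[75.972,78.275] rss=0.482

Stack each dimension's contribution:
  +A: nom +3.500 → Σnom=3.500; wc +0.030/-0.320 → slack +0.030/-0.320; half-tol=0.175, Σhalf²=0.030625
  +B: nom +20.100 → Σnom=23.600; wc +0.230/-0.100 → slack +0.260/-0.420; half-tol=0.165, Σhalf²=0.057850
  -C: nom -25.200 → Σnom=-1.600; wc +0.350/-0.220 → slack +0.610/-0.640; half-tol=0.285, Σhalf²=0.139075
  +D: nom +43.300 → Σnom=41.700; wc +0.272/-0.200 → slack +0.882/-0.840; half-tol=0.236, Σhalf²=0.194771
  +E: nom +17.700 → Σnom=59.400; wc +0.020/-0.020 → slack +0.902/-0.860; half-tol=0.020, Σhalf²=0.195171
  -F: nom -29.700 → Σnom=29.700; wc +0.115/-0.110 → slack +1.017/-0.970; half-tol=0.113, Σhalf²=0.207827
  +G: nom +47.400 → Σnom=77.100; wc +0.158/-0.158 → slack +1.175/-1.128; half-tol=0.158, Σhalf²=0.232791
Nominal = 77.100. Worst-case = [77.100 - 1.128, 77.100 + 1.175] = [75.972, 78.275]. RSS = √0.232791 = 0.482.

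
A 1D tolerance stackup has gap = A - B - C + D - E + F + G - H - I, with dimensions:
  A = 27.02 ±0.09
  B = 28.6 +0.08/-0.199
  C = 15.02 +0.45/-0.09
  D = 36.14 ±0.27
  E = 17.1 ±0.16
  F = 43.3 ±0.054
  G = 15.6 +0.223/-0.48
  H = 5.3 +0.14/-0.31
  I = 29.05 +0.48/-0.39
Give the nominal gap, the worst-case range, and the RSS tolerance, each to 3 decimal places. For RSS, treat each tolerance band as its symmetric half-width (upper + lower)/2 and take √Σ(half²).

nominal=26.990 wc=[24.786,28.776] rss=0.752

Stack each dimension's contribution:
  +A: nom +27.020 → Σnom=27.020; wc +0.090/-0.090 → slack +0.090/-0.090; half-tol=0.090, Σhalf²=0.008100
  -B: nom -28.600 → Σnom=-1.580; wc +0.199/-0.080 → slack +0.289/-0.170; half-tol=0.140, Σhalf²=0.027560
  -C: nom -15.020 → Σnom=-16.600; wc +0.090/-0.450 → slack +0.379/-0.620; half-tol=0.270, Σhalf²=0.100460
  +D: nom +36.140 → Σnom=19.540; wc +0.270/-0.270 → slack +0.649/-0.890; half-tol=0.270, Σhalf²=0.173360
  -E: nom -17.100 → Σnom=2.440; wc +0.160/-0.160 → slack +0.809/-1.050; half-tol=0.160, Σhalf²=0.198960
  +F: nom +43.300 → Σnom=45.740; wc +0.054/-0.054 → slack +0.863/-1.104; half-tol=0.054, Σhalf²=0.201876
  +G: nom +15.600 → Σnom=61.340; wc +0.223/-0.480 → slack +1.086/-1.584; half-tol=0.351, Σhalf²=0.325429
  -H: nom -5.300 → Σnom=56.040; wc +0.310/-0.140 → slack +1.396/-1.724; half-tol=0.225, Σhalf²=0.376054
  -I: nom -29.050 → Σnom=26.990; wc +0.390/-0.480 → slack +1.786/-2.204; half-tol=0.435, Σhalf²=0.565279
Nominal = 26.990. Worst-case = [26.990 - 2.204, 26.990 + 1.786] = [24.786, 28.776]. RSS = √0.565279 = 0.752.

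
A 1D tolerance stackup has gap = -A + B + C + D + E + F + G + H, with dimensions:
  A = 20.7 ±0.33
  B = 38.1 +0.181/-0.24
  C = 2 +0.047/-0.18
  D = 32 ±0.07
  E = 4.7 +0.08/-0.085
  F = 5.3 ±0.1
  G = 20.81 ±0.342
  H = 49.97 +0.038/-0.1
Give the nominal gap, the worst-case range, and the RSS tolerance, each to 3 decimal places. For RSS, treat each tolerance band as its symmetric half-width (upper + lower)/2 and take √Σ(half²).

Stack each dimension's contribution:
  -A: nom -20.700 → Σnom=-20.700; wc +0.330/-0.330 → slack +0.330/-0.330; half-tol=0.330, Σhalf²=0.108900
  +B: nom +38.100 → Σnom=17.400; wc +0.181/-0.240 → slack +0.511/-0.570; half-tol=0.210, Σhalf²=0.153210
  +C: nom +2.000 → Σnom=19.400; wc +0.047/-0.180 → slack +0.558/-0.750; half-tol=0.113, Σhalf²=0.166092
  +D: nom +32.000 → Σnom=51.400; wc +0.070/-0.070 → slack +0.628/-0.820; half-tol=0.070, Σhalf²=0.170992
  +E: nom +4.700 → Σnom=56.100; wc +0.080/-0.085 → slack +0.708/-0.905; half-tol=0.083, Σhalf²=0.177799
  +F: nom +5.300 → Σnom=61.400; wc +0.100/-0.100 → slack +0.808/-1.005; half-tol=0.100, Σhalf²=0.187799
  +G: nom +20.810 → Σnom=82.210; wc +0.342/-0.342 → slack +1.150/-1.347; half-tol=0.342, Σhalf²=0.304763
  +H: nom +49.970 → Σnom=132.180; wc +0.038/-0.100 → slack +1.188/-1.447; half-tol=0.069, Σhalf²=0.309524
Nominal = 132.180. Worst-case = [132.180 - 1.447, 132.180 + 1.188] = [130.733, 133.368]. RSS = √0.309524 = 0.556.

nominal=132.180 wc=[130.733,133.368] rss=0.556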